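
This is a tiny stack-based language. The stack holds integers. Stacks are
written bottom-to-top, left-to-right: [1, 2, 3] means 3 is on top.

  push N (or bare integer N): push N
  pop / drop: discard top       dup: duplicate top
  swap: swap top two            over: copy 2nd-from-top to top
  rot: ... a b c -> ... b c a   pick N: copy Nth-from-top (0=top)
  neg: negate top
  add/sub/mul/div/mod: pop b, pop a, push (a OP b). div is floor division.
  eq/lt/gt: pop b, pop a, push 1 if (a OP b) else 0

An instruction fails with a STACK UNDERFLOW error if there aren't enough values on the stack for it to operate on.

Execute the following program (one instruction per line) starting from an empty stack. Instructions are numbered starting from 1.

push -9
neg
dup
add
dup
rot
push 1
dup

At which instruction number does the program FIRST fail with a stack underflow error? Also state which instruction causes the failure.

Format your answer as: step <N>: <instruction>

Step 1 ('push -9'): stack = [-9], depth = 1
Step 2 ('neg'): stack = [9], depth = 1
Step 3 ('dup'): stack = [9, 9], depth = 2
Step 4 ('add'): stack = [18], depth = 1
Step 5 ('dup'): stack = [18, 18], depth = 2
Step 6 ('rot'): needs 3 value(s) but depth is 2 — STACK UNDERFLOW

Answer: step 6: rot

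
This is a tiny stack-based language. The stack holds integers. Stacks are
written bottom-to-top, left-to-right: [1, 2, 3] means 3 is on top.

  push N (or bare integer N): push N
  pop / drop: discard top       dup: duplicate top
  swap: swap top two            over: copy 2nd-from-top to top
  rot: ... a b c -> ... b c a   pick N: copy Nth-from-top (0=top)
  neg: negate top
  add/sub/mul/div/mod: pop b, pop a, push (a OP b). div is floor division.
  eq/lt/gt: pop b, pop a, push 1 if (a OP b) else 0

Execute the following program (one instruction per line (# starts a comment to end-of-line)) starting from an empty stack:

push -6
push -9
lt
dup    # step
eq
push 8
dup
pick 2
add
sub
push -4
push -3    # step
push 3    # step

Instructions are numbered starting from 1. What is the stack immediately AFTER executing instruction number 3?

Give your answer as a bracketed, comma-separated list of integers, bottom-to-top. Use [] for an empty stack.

Answer: [0]

Derivation:
Step 1 ('push -6'): [-6]
Step 2 ('push -9'): [-6, -9]
Step 3 ('lt'): [0]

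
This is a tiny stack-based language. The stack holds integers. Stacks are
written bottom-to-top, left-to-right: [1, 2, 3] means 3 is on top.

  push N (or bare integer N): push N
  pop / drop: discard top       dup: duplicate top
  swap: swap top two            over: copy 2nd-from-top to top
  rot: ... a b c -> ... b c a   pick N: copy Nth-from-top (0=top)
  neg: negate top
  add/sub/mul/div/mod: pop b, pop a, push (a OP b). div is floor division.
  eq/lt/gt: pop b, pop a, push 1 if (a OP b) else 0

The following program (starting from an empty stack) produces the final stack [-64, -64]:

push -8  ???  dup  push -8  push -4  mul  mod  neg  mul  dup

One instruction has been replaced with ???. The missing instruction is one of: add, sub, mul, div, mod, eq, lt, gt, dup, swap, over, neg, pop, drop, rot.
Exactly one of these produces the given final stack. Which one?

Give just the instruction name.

Answer: neg

Derivation:
Stack before ???: [-8]
Stack after ???:  [8]
The instruction that transforms [-8] -> [8] is: neg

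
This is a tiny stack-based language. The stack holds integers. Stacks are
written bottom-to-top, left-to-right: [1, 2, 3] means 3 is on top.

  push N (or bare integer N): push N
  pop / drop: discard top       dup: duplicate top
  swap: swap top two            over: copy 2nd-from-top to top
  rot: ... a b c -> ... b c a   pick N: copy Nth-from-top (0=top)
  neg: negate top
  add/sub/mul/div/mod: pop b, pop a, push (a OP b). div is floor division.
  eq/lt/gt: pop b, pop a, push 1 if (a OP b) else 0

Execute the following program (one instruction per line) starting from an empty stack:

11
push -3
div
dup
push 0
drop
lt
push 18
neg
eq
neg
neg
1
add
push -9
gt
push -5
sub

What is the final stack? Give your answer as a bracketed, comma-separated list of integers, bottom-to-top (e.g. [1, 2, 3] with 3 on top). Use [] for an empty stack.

Answer: [6]

Derivation:
After 'push 11': [11]
After 'push -3': [11, -3]
After 'div': [-4]
After 'dup': [-4, -4]
After 'push 0': [-4, -4, 0]
After 'drop': [-4, -4]
After 'lt': [0]
After 'push 18': [0, 18]
After 'neg': [0, -18]
After 'eq': [0]
After 'neg': [0]
After 'neg': [0]
After 'push 1': [0, 1]
After 'add': [1]
After 'push -9': [1, -9]
After 'gt': [1]
After 'push -5': [1, -5]
After 'sub': [6]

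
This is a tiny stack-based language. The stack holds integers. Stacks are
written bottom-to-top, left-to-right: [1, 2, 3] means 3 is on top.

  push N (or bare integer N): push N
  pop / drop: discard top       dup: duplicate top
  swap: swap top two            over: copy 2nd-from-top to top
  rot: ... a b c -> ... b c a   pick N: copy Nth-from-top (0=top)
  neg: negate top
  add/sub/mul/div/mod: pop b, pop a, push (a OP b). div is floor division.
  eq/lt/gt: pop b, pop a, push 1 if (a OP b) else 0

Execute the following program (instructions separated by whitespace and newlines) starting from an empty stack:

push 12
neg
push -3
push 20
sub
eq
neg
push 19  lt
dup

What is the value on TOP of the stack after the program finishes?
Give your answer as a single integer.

Answer: 1

Derivation:
After 'push 12': [12]
After 'neg': [-12]
After 'push -3': [-12, -3]
After 'push 20': [-12, -3, 20]
After 'sub': [-12, -23]
After 'eq': [0]
After 'neg': [0]
After 'push 19': [0, 19]
After 'lt': [1]
After 'dup': [1, 1]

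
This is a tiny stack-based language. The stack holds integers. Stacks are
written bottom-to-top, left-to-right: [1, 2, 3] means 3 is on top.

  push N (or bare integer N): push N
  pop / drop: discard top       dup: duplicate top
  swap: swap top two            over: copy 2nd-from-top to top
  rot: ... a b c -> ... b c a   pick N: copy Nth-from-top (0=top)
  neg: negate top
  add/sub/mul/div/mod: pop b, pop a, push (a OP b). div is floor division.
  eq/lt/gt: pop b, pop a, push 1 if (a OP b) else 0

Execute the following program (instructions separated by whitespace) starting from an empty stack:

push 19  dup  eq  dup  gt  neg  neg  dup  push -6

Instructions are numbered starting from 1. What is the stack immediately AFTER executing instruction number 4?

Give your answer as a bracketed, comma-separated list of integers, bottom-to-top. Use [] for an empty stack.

Answer: [1, 1]

Derivation:
Step 1 ('push 19'): [19]
Step 2 ('dup'): [19, 19]
Step 3 ('eq'): [1]
Step 4 ('dup'): [1, 1]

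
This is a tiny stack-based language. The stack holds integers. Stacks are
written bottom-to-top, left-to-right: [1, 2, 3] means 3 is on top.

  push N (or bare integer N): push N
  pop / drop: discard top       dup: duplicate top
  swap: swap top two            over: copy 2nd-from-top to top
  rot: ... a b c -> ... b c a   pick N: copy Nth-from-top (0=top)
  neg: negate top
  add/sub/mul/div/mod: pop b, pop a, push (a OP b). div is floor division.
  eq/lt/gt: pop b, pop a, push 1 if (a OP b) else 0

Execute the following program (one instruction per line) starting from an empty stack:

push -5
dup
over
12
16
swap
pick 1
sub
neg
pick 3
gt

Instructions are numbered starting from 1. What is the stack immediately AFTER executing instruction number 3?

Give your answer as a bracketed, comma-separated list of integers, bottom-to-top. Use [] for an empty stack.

Step 1 ('push -5'): [-5]
Step 2 ('dup'): [-5, -5]
Step 3 ('over'): [-5, -5, -5]

Answer: [-5, -5, -5]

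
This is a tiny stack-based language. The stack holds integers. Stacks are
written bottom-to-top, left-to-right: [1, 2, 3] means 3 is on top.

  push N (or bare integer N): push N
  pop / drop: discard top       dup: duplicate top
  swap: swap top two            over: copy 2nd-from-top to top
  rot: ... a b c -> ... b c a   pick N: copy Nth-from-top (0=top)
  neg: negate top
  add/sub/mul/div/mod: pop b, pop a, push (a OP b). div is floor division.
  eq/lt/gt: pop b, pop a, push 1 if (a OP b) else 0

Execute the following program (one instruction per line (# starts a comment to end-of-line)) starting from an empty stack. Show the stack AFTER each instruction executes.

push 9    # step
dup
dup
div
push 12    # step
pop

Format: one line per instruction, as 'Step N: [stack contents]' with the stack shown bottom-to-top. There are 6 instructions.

Step 1: [9]
Step 2: [9, 9]
Step 3: [9, 9, 9]
Step 4: [9, 1]
Step 5: [9, 1, 12]
Step 6: [9, 1]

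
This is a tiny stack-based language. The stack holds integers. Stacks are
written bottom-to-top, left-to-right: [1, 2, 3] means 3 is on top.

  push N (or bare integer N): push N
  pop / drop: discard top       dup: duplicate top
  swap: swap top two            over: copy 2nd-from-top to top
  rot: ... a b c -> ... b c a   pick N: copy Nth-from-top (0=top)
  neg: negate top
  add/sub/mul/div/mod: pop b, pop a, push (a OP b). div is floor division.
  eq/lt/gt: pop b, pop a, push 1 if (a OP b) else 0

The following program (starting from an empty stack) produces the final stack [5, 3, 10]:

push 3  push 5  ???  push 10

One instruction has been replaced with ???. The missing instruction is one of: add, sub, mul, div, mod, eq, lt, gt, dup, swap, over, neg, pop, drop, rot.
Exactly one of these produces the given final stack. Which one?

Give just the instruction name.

Stack before ???: [3, 5]
Stack after ???:  [5, 3]
The instruction that transforms [3, 5] -> [5, 3] is: swap

Answer: swap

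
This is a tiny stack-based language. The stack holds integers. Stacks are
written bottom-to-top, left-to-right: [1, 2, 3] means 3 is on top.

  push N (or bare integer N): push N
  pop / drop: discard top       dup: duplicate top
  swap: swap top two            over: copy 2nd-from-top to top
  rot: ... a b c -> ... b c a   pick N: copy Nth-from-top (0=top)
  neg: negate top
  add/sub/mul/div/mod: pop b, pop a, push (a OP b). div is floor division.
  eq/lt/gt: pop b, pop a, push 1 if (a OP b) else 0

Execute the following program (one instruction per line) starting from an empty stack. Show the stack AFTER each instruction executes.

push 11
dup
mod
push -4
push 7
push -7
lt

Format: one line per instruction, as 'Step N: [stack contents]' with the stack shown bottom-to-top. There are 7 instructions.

Step 1: [11]
Step 2: [11, 11]
Step 3: [0]
Step 4: [0, -4]
Step 5: [0, -4, 7]
Step 6: [0, -4, 7, -7]
Step 7: [0, -4, 0]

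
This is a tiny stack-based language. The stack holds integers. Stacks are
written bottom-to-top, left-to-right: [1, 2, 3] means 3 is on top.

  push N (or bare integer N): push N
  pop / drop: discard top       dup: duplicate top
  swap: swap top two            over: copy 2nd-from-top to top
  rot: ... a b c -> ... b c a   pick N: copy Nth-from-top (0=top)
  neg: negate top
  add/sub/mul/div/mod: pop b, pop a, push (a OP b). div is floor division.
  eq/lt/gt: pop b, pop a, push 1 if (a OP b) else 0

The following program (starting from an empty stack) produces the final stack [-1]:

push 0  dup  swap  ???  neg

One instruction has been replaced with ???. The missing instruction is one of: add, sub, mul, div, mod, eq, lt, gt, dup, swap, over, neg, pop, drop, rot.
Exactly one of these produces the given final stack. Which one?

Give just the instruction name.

Stack before ???: [0, 0]
Stack after ???:  [1]
The instruction that transforms [0, 0] -> [1] is: eq

Answer: eq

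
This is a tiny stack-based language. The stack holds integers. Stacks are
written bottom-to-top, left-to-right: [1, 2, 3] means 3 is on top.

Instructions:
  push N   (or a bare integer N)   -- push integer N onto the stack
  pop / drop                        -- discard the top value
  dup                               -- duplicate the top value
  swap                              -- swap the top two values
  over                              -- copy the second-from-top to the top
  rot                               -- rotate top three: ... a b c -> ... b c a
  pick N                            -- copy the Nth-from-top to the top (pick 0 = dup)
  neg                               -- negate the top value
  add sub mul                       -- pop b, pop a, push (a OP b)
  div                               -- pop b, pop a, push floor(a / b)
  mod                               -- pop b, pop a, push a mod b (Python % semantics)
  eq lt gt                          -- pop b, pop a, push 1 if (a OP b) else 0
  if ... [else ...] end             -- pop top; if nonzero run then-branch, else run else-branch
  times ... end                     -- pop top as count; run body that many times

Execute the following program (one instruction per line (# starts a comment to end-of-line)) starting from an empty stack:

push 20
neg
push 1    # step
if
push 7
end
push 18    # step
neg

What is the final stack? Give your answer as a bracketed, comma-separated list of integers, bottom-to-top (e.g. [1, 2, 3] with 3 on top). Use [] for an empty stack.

After 'push 20': [20]
After 'neg': [-20]
After 'push 1': [-20, 1]
After 'if': [-20]
After 'push 7': [-20, 7]
After 'push 18': [-20, 7, 18]
After 'neg': [-20, 7, -18]

Answer: [-20, 7, -18]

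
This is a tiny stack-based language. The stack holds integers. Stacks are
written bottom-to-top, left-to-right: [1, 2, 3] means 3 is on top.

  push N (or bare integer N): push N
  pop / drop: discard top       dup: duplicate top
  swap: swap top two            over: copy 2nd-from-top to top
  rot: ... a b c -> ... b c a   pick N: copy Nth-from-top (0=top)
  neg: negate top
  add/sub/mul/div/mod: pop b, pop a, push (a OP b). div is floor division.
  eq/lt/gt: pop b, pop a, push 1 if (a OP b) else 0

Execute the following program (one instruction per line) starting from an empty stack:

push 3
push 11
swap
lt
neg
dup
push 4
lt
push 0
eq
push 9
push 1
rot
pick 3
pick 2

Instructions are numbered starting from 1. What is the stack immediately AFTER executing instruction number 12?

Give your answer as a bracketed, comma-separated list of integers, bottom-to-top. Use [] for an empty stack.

Answer: [0, 0, 9, 1]

Derivation:
Step 1 ('push 3'): [3]
Step 2 ('push 11'): [3, 11]
Step 3 ('swap'): [11, 3]
Step 4 ('lt'): [0]
Step 5 ('neg'): [0]
Step 6 ('dup'): [0, 0]
Step 7 ('push 4'): [0, 0, 4]
Step 8 ('lt'): [0, 1]
Step 9 ('push 0'): [0, 1, 0]
Step 10 ('eq'): [0, 0]
Step 11 ('push 9'): [0, 0, 9]
Step 12 ('push 1'): [0, 0, 9, 1]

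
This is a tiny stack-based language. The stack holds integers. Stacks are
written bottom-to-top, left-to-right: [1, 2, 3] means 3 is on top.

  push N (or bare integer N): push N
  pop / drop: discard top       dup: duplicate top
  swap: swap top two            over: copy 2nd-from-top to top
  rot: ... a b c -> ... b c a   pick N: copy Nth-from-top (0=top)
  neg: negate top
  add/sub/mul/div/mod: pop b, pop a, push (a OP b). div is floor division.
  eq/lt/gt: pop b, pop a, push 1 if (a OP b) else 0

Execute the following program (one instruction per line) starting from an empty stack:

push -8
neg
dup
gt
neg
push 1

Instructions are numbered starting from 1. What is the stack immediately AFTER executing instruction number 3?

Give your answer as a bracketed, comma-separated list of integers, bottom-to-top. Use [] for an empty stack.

Step 1 ('push -8'): [-8]
Step 2 ('neg'): [8]
Step 3 ('dup'): [8, 8]

Answer: [8, 8]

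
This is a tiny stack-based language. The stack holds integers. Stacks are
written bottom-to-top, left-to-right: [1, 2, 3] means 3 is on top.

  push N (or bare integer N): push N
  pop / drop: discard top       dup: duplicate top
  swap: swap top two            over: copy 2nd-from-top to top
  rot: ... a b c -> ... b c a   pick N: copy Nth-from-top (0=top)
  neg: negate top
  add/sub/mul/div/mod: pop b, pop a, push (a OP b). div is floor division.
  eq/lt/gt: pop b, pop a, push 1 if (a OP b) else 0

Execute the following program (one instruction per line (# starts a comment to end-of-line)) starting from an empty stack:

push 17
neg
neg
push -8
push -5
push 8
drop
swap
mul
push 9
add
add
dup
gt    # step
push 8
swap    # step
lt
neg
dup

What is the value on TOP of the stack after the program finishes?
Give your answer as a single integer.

Answer: 0

Derivation:
After 'push 17': [17]
After 'neg': [-17]
After 'neg': [17]
After 'push -8': [17, -8]
After 'push -5': [17, -8, -5]
After 'push 8': [17, -8, -5, 8]
After 'drop': [17, -8, -5]
After 'swap': [17, -5, -8]
After 'mul': [17, 40]
After 'push 9': [17, 40, 9]
After 'add': [17, 49]
After 'add': [66]
After 'dup': [66, 66]
After 'gt': [0]
After 'push 8': [0, 8]
After 'swap': [8, 0]
After 'lt': [0]
After 'neg': [0]
After 'dup': [0, 0]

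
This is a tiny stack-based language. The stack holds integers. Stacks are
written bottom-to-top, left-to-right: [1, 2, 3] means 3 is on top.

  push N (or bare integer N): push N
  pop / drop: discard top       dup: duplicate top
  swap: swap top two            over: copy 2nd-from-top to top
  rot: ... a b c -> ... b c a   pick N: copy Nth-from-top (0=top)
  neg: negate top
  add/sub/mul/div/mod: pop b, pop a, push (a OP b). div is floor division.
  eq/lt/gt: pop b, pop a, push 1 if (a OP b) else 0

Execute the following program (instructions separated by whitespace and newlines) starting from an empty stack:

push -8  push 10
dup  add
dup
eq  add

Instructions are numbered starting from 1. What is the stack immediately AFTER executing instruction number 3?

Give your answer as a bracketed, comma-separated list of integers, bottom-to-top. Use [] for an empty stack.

Step 1 ('push -8'): [-8]
Step 2 ('push 10'): [-8, 10]
Step 3 ('dup'): [-8, 10, 10]

Answer: [-8, 10, 10]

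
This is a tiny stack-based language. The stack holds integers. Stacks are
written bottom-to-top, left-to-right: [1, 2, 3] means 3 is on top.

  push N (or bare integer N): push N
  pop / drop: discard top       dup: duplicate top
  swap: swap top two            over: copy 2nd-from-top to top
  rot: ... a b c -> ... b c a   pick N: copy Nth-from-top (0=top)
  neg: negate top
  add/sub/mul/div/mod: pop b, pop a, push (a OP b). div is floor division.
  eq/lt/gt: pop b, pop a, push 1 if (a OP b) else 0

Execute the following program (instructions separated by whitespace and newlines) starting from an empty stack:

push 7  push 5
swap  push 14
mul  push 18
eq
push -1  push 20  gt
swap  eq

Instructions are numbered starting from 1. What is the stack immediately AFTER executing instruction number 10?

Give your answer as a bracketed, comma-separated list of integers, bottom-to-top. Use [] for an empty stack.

Answer: [5, 0, 0]

Derivation:
Step 1 ('push 7'): [7]
Step 2 ('push 5'): [7, 5]
Step 3 ('swap'): [5, 7]
Step 4 ('push 14'): [5, 7, 14]
Step 5 ('mul'): [5, 98]
Step 6 ('push 18'): [5, 98, 18]
Step 7 ('eq'): [5, 0]
Step 8 ('push -1'): [5, 0, -1]
Step 9 ('push 20'): [5, 0, -1, 20]
Step 10 ('gt'): [5, 0, 0]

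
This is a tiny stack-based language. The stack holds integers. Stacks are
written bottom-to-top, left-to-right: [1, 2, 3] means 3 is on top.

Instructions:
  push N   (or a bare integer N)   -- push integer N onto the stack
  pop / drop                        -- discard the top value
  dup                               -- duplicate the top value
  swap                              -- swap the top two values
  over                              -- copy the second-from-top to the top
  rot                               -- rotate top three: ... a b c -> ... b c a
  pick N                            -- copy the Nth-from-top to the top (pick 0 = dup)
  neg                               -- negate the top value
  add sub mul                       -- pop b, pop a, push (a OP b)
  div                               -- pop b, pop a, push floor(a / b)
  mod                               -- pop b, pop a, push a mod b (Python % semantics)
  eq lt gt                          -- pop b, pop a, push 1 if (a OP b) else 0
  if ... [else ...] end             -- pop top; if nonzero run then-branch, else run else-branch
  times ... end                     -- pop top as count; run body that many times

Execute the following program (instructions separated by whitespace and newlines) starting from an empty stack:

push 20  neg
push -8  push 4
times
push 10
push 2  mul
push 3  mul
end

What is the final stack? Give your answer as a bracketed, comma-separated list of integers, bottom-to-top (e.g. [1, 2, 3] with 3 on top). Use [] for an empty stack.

Answer: [-20, -8, 60, 60, 60, 60]

Derivation:
After 'push 20': [20]
After 'neg': [-20]
After 'push -8': [-20, -8]
After 'push 4': [-20, -8, 4]
After 'times': [-20, -8]
After 'push 10': [-20, -8, 10]
After 'push 2': [-20, -8, 10, 2]
After 'mul': [-20, -8, 20]
After 'push 3': [-20, -8, 20, 3]
After 'mul': [-20, -8, 60]
After 'push 10': [-20, -8, 60, 10]
After 'push 2': [-20, -8, 60, 10, 2]
After 'mul': [-20, -8, 60, 20]
After 'push 3': [-20, -8, 60, 20, 3]
After 'mul': [-20, -8, 60, 60]
After 'push 10': [-20, -8, 60, 60, 10]
After 'push 2': [-20, -8, 60, 60, 10, 2]
After 'mul': [-20, -8, 60, 60, 20]
After 'push 3': [-20, -8, 60, 60, 20, 3]
After 'mul': [-20, -8, 60, 60, 60]
After 'push 10': [-20, -8, 60, 60, 60, 10]
After 'push 2': [-20, -8, 60, 60, 60, 10, 2]
After 'mul': [-20, -8, 60, 60, 60, 20]
After 'push 3': [-20, -8, 60, 60, 60, 20, 3]
After 'mul': [-20, -8, 60, 60, 60, 60]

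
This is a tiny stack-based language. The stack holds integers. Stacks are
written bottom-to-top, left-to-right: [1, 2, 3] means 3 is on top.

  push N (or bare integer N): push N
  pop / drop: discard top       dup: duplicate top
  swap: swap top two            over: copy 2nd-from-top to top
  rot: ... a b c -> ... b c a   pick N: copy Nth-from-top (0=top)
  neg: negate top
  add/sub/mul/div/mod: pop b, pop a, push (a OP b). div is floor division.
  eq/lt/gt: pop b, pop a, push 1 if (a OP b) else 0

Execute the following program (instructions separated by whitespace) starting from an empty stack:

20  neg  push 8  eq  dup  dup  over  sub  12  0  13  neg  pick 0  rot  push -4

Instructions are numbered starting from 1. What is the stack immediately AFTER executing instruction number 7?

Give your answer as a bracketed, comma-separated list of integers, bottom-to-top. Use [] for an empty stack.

Answer: [0, 0, 0, 0]

Derivation:
Step 1 ('20'): [20]
Step 2 ('neg'): [-20]
Step 3 ('push 8'): [-20, 8]
Step 4 ('eq'): [0]
Step 5 ('dup'): [0, 0]
Step 6 ('dup'): [0, 0, 0]
Step 7 ('over'): [0, 0, 0, 0]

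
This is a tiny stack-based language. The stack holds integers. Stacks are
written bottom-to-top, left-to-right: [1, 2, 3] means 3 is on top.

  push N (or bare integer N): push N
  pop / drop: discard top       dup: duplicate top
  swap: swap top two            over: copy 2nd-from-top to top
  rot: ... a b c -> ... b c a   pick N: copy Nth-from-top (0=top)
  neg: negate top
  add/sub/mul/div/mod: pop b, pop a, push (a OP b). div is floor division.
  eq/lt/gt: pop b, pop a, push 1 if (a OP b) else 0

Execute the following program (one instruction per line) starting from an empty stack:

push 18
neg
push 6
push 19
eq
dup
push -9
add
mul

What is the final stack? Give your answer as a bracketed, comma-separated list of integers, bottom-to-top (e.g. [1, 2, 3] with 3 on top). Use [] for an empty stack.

After 'push 18': [18]
After 'neg': [-18]
After 'push 6': [-18, 6]
After 'push 19': [-18, 6, 19]
After 'eq': [-18, 0]
After 'dup': [-18, 0, 0]
After 'push -9': [-18, 0, 0, -9]
After 'add': [-18, 0, -9]
After 'mul': [-18, 0]

Answer: [-18, 0]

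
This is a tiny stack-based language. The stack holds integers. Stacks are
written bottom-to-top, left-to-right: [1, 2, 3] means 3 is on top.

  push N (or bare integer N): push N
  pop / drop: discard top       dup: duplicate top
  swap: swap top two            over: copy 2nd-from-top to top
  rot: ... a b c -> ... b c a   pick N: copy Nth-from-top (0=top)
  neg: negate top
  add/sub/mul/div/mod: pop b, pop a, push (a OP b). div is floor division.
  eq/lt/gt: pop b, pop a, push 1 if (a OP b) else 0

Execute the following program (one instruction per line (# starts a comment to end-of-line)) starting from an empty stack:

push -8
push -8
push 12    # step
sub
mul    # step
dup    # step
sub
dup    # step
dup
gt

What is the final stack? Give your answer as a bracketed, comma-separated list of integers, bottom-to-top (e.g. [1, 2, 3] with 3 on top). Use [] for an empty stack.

Answer: [0, 0]

Derivation:
After 'push -8': [-8]
After 'push -8': [-8, -8]
After 'push 12': [-8, -8, 12]
After 'sub': [-8, -20]
After 'mul': [160]
After 'dup': [160, 160]
After 'sub': [0]
After 'dup': [0, 0]
After 'dup': [0, 0, 0]
After 'gt': [0, 0]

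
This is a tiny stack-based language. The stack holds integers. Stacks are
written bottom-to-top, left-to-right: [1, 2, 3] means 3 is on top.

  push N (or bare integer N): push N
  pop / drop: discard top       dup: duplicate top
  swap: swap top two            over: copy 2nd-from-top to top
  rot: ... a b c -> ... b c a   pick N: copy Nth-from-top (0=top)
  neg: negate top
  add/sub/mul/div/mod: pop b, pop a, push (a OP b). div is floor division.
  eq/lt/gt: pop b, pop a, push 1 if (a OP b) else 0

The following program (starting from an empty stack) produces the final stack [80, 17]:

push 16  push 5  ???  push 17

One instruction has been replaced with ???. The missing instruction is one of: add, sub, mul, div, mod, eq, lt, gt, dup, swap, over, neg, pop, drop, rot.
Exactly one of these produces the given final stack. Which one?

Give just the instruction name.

Stack before ???: [16, 5]
Stack after ???:  [80]
The instruction that transforms [16, 5] -> [80] is: mul

Answer: mul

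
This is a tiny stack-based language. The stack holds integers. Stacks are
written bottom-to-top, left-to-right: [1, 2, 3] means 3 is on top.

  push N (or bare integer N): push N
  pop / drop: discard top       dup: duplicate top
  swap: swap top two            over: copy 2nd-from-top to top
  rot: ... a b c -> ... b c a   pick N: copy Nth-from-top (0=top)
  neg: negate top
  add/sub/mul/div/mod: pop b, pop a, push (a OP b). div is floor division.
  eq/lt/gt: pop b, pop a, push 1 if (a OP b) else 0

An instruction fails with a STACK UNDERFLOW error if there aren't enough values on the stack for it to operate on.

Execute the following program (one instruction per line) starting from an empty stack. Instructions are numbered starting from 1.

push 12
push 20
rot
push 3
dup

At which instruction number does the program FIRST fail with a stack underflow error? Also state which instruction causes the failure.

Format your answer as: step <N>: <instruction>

Answer: step 3: rot

Derivation:
Step 1 ('push 12'): stack = [12], depth = 1
Step 2 ('push 20'): stack = [12, 20], depth = 2
Step 3 ('rot'): needs 3 value(s) but depth is 2 — STACK UNDERFLOW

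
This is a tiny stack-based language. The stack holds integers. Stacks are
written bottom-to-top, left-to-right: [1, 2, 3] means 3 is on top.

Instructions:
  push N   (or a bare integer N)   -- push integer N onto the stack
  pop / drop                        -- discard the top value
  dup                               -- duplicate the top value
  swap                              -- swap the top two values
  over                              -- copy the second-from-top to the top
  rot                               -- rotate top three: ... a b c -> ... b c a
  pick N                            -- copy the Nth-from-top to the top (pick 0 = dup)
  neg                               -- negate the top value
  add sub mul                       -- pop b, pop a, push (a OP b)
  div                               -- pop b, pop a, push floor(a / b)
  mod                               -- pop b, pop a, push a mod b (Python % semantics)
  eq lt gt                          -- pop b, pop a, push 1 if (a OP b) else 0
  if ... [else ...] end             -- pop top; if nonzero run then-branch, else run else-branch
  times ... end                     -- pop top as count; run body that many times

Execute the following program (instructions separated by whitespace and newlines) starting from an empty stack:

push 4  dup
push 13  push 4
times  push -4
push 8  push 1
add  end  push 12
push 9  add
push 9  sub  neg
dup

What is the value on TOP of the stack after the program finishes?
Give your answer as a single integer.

Answer: -12

Derivation:
After 'push 4': [4]
After 'dup': [4, 4]
After 'push 13': [4, 4, 13]
After 'push 4': [4, 4, 13, 4]
After 'times': [4, 4, 13]
After 'push -4': [4, 4, 13, -4]
After 'push 8': [4, 4, 13, -4, 8]
After 'push 1': [4, 4, 13, -4, 8, 1]
After 'add': [4, 4, 13, -4, 9]
After 'push -4': [4, 4, 13, -4, 9, -4]
  ...
After 'push 8': [4, 4, 13, -4, 9, -4, 9, -4, 9, -4, 8]
After 'push 1': [4, 4, 13, -4, 9, -4, 9, -4, 9, -4, 8, 1]
After 'add': [4, 4, 13, -4, 9, -4, 9, -4, 9, -4, 9]
After 'push 12': [4, 4, 13, -4, 9, -4, 9, -4, 9, -4, 9, 12]
After 'push 9': [4, 4, 13, -4, 9, -4, 9, -4, 9, -4, 9, 12, 9]
After 'add': [4, 4, 13, -4, 9, -4, 9, -4, 9, -4, 9, 21]
After 'push 9': [4, 4, 13, -4, 9, -4, 9, -4, 9, -4, 9, 21, 9]
After 'sub': [4, 4, 13, -4, 9, -4, 9, -4, 9, -4, 9, 12]
After 'neg': [4, 4, 13, -4, 9, -4, 9, -4, 9, -4, 9, -12]
After 'dup': [4, 4, 13, -4, 9, -4, 9, -4, 9, -4, 9, -12, -12]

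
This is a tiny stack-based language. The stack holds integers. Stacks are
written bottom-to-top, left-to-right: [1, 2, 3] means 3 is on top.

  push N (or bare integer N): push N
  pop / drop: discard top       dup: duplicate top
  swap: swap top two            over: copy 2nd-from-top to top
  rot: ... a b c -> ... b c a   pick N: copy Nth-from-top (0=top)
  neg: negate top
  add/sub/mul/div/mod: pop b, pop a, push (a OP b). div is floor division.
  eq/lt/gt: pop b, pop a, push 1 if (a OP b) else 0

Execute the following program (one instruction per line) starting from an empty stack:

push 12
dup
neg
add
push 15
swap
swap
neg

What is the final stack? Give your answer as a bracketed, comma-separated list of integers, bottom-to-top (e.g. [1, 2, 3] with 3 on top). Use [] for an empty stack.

After 'push 12': [12]
After 'dup': [12, 12]
After 'neg': [12, -12]
After 'add': [0]
After 'push 15': [0, 15]
After 'swap': [15, 0]
After 'swap': [0, 15]
After 'neg': [0, -15]

Answer: [0, -15]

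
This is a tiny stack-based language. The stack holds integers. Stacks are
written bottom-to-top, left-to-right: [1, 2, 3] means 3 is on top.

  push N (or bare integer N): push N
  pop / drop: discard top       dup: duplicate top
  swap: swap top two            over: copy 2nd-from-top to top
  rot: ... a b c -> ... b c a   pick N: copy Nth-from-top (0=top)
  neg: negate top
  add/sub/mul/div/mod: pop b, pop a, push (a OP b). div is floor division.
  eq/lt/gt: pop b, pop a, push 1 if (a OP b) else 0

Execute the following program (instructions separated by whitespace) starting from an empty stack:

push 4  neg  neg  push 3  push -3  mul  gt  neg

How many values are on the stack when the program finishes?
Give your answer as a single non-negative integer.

After 'push 4': stack = [4] (depth 1)
After 'neg': stack = [-4] (depth 1)
After 'neg': stack = [4] (depth 1)
After 'push 3': stack = [4, 3] (depth 2)
After 'push -3': stack = [4, 3, -3] (depth 3)
After 'mul': stack = [4, -9] (depth 2)
After 'gt': stack = [1] (depth 1)
After 'neg': stack = [-1] (depth 1)

Answer: 1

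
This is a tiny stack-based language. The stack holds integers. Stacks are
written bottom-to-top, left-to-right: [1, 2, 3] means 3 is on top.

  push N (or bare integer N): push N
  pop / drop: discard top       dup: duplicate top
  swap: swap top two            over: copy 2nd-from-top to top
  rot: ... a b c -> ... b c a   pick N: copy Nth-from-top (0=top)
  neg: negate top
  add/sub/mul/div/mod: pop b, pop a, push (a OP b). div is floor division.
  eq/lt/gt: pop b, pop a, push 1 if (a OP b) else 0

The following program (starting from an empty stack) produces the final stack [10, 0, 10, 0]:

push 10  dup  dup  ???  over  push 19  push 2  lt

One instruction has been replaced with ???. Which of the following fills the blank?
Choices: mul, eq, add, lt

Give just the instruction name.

Answer: lt

Derivation:
Stack before ???: [10, 10, 10]
Stack after ???:  [10, 0]
Checking each choice:
  mul: produces [10, 100, 10, 0]
  eq: produces [10, 1, 10, 0]
  add: produces [10, 20, 10, 0]
  lt: MATCH


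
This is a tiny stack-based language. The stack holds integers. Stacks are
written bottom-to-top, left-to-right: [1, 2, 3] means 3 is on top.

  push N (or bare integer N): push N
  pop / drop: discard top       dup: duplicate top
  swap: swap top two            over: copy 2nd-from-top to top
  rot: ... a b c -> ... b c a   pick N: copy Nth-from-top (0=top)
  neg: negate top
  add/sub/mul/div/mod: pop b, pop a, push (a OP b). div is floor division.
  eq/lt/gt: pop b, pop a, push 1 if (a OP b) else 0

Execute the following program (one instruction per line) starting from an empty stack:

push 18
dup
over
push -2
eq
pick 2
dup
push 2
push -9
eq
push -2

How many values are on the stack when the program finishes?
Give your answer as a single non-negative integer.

After 'push 18': stack = [18] (depth 1)
After 'dup': stack = [18, 18] (depth 2)
After 'over': stack = [18, 18, 18] (depth 3)
After 'push -2': stack = [18, 18, 18, -2] (depth 4)
After 'eq': stack = [18, 18, 0] (depth 3)
After 'pick 2': stack = [18, 18, 0, 18] (depth 4)
After 'dup': stack = [18, 18, 0, 18, 18] (depth 5)
After 'push 2': stack = [18, 18, 0, 18, 18, 2] (depth 6)
After 'push -9': stack = [18, 18, 0, 18, 18, 2, -9] (depth 7)
After 'eq': stack = [18, 18, 0, 18, 18, 0] (depth 6)
After 'push -2': stack = [18, 18, 0, 18, 18, 0, -2] (depth 7)

Answer: 7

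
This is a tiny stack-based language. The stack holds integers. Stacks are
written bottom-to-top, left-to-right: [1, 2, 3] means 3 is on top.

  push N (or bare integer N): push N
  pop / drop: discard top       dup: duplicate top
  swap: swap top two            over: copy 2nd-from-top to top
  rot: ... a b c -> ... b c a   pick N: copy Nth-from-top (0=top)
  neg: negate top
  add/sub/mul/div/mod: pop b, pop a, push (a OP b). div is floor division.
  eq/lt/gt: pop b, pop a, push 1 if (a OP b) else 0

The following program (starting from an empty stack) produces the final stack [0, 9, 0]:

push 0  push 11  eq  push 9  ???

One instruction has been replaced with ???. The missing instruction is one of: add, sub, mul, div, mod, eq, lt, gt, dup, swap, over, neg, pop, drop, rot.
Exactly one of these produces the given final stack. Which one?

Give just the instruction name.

Stack before ???: [0, 9]
Stack after ???:  [0, 9, 0]
The instruction that transforms [0, 9] -> [0, 9, 0] is: over

Answer: over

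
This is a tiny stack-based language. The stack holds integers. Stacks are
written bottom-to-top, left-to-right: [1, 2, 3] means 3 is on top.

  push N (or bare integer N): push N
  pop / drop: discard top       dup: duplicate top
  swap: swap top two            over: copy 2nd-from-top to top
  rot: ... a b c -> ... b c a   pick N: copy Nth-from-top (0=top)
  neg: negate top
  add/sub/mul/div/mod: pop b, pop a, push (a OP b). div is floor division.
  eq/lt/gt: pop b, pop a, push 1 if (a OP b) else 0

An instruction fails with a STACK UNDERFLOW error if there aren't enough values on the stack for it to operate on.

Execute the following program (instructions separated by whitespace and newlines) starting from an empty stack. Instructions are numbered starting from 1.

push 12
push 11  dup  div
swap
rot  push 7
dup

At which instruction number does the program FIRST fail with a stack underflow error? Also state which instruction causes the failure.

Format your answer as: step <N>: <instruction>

Answer: step 6: rot

Derivation:
Step 1 ('push 12'): stack = [12], depth = 1
Step 2 ('push 11'): stack = [12, 11], depth = 2
Step 3 ('dup'): stack = [12, 11, 11], depth = 3
Step 4 ('div'): stack = [12, 1], depth = 2
Step 5 ('swap'): stack = [1, 12], depth = 2
Step 6 ('rot'): needs 3 value(s) but depth is 2 — STACK UNDERFLOW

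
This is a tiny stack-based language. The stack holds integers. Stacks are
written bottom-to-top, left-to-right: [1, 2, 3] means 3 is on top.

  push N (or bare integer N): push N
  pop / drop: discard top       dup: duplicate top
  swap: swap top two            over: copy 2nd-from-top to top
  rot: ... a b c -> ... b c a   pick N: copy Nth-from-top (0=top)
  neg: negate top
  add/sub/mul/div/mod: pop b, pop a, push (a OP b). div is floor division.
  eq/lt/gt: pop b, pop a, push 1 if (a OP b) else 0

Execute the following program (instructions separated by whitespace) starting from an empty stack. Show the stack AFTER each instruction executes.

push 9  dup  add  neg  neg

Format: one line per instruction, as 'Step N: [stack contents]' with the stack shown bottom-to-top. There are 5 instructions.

Step 1: [9]
Step 2: [9, 9]
Step 3: [18]
Step 4: [-18]
Step 5: [18]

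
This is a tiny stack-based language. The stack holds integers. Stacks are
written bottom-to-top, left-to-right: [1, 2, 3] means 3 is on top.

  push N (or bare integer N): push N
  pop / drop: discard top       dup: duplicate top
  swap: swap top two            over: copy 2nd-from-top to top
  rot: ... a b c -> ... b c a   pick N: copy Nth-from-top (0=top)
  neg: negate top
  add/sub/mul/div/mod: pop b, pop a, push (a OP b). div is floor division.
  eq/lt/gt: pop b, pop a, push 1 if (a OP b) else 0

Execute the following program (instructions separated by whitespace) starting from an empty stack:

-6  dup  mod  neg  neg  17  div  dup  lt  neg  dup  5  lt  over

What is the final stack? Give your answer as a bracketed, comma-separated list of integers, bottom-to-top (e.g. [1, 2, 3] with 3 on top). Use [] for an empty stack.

After 'push -6': [-6]
After 'dup': [-6, -6]
After 'mod': [0]
After 'neg': [0]
After 'neg': [0]
After 'push 17': [0, 17]
After 'div': [0]
After 'dup': [0, 0]
After 'lt': [0]
After 'neg': [0]
After 'dup': [0, 0]
After 'push 5': [0, 0, 5]
After 'lt': [0, 1]
After 'over': [0, 1, 0]

Answer: [0, 1, 0]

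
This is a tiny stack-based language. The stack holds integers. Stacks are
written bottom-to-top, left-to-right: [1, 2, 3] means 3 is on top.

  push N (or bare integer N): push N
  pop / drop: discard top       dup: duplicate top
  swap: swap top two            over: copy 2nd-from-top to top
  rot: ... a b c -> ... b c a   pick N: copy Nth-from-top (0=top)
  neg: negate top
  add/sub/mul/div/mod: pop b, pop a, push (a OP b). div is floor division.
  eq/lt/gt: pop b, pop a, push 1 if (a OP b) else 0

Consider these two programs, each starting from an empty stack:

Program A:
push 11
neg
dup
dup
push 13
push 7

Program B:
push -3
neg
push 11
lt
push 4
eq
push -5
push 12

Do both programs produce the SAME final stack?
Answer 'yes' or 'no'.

Program A trace:
  After 'push 11': [11]
  After 'neg': [-11]
  After 'dup': [-11, -11]
  After 'dup': [-11, -11, -11]
  After 'push 13': [-11, -11, -11, 13]
  After 'push 7': [-11, -11, -11, 13, 7]
Program A final stack: [-11, -11, -11, 13, 7]

Program B trace:
  After 'push -3': [-3]
  After 'neg': [3]
  After 'push 11': [3, 11]
  After 'lt': [1]
  After 'push 4': [1, 4]
  After 'eq': [0]
  After 'push -5': [0, -5]
  After 'push 12': [0, -5, 12]
Program B final stack: [0, -5, 12]
Same: no

Answer: no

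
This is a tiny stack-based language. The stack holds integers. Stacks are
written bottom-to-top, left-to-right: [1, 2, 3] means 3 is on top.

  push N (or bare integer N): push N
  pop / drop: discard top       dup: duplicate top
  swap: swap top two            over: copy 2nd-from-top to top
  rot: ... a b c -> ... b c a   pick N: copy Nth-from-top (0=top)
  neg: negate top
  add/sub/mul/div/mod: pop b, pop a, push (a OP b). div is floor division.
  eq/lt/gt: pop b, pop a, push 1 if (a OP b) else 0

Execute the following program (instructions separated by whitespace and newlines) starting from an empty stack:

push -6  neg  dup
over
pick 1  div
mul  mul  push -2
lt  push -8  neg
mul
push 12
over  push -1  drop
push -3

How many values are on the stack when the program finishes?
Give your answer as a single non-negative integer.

Answer: 4

Derivation:
After 'push -6': stack = [-6] (depth 1)
After 'neg': stack = [6] (depth 1)
After 'dup': stack = [6, 6] (depth 2)
After 'over': stack = [6, 6, 6] (depth 3)
After 'pick 1': stack = [6, 6, 6, 6] (depth 4)
After 'div': stack = [6, 6, 1] (depth 3)
After 'mul': stack = [6, 6] (depth 2)
After 'mul': stack = [36] (depth 1)
After 'push -2': stack = [36, -2] (depth 2)
After 'lt': stack = [0] (depth 1)
After 'push -8': stack = [0, -8] (depth 2)
After 'neg': stack = [0, 8] (depth 2)
After 'mul': stack = [0] (depth 1)
After 'push 12': stack = [0, 12] (depth 2)
After 'over': stack = [0, 12, 0] (depth 3)
After 'push -1': stack = [0, 12, 0, -1] (depth 4)
After 'drop': stack = [0, 12, 0] (depth 3)
After 'push -3': stack = [0, 12, 0, -3] (depth 4)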